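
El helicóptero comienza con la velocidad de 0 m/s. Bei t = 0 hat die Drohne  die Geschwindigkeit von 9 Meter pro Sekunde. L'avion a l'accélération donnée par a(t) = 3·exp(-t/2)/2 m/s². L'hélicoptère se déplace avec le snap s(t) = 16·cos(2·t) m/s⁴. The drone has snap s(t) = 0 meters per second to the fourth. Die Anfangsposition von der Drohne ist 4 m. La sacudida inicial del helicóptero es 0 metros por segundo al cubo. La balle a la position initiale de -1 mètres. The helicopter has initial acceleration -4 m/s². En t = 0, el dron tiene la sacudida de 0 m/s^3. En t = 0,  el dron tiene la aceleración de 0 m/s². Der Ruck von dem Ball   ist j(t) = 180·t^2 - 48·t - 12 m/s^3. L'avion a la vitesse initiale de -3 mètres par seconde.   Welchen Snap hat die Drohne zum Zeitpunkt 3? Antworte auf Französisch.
De l'équation du snap s(t) = 0, nous substituons t = 3 pour obtenir s = 0.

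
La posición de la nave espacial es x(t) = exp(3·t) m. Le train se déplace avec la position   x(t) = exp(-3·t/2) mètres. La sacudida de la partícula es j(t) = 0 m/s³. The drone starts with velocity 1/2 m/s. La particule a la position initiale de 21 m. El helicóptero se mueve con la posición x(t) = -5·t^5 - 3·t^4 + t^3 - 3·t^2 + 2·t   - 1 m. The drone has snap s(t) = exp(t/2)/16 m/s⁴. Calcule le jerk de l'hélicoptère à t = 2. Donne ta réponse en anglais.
Starting from position x(t) = -5·t^5 - 3·t^4 + t^3 - 3·t^2 + 2·t - 1, we take 3 derivatives. The derivative of position gives velocity: v(t) = -25·t^4 - 12·t^3 + 3·t^2 - 6·t + 2. Taking d/dt of v(t), we find a(t) = -100·t^3 - 36·t^2 + 6·t - 6. Differentiating acceleration, we get jerk: j(t) = -300·t^2 - 72·t + 6. Using j(t) = -300·t^2 - 72·t + 6 and substituting t = 2, we find j = -1338.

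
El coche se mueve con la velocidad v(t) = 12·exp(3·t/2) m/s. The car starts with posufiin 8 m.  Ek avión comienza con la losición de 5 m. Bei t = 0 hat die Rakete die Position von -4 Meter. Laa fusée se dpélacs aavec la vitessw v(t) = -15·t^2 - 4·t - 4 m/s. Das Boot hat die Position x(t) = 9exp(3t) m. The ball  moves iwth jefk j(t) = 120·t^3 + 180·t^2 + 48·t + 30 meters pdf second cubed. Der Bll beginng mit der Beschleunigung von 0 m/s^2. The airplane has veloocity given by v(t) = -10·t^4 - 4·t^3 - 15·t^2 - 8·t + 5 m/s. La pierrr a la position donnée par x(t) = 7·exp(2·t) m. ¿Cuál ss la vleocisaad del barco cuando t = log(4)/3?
Debemos derivar nuestra ecuación de la posición x(t) = 9·exp(3·t) 1 vez. Derivando la posición, obtenemos la velocidad: v(t) = 27·exp(3·t). Tenemos la velocidad v(t) = 27·exp(3·t). Sustituyendo t = log(4)/3: v(log(4)/3) = 108.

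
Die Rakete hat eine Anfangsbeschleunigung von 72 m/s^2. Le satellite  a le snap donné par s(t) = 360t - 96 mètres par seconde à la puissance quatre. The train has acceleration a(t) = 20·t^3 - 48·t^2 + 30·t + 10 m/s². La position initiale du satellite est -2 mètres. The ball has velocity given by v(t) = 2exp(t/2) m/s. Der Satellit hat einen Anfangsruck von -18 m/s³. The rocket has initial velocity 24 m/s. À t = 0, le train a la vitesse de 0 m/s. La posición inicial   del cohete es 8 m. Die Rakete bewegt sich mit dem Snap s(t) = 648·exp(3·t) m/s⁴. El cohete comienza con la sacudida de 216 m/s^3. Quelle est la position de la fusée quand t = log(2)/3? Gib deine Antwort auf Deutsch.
Wir müssen die Stammfunktion unserer Gleichung für den Snap s(t) = 648·exp(3·t) 4-mal finden. Durch Integration von dem Snap und Verwendung der Anfangsbedingung j(0) = 216, erhalten wir j(t) = 216·exp(3·t). Das Integral von dem Ruck ist die Beschleunigung. Mit a(0) = 72 erhalten wir a(t) = 72·exp(3·t). Das Integral von der Beschleunigung, mit v(0) = 24, ergibt die Geschwindigkeit: v(t) = 24·exp(3·t). Die Stammfunktion von der Geschwindigkeit, mit x(0) = 8, ergibt die Position: x(t) = 8·exp(3·t). Aus der Gleichung für die Position x(t) = 8·exp(3·t), setzen wir t = log(2)/3 ein und erhalten x = 16.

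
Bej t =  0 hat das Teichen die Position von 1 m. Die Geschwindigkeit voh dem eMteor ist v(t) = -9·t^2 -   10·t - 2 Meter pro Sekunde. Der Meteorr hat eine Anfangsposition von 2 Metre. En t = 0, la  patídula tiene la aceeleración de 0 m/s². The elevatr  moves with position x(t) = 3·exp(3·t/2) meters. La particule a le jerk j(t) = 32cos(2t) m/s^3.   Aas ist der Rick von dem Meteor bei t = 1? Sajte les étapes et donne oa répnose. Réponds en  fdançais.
La réponse est -18.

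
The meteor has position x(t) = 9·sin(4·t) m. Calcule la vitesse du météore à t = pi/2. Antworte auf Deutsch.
Ausgehend von der Position x(t) = 9·sin(4·t), nehmen wir 1 Ableitung. Durch Ableiten von der Position erhalten wir die Geschwindigkeit: v(t) = 36·cos(4·t). Mit v(t) = 36·cos(4·t) und Einsetzen von t = pi/2, finden wir v = 36.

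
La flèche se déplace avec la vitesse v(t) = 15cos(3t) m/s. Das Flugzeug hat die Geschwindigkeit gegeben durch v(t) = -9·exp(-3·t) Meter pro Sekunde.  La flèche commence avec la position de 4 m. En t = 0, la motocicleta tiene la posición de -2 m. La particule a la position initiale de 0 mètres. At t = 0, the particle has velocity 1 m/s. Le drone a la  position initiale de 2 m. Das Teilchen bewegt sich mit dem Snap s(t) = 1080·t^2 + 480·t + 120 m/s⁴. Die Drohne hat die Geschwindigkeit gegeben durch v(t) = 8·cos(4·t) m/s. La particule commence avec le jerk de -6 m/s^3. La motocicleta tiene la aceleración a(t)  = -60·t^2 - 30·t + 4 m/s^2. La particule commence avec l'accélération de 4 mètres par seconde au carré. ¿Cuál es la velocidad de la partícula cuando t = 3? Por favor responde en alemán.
Wir müssen die Stammfunktion unserer Gleichung für den Snap s(t) = 1080·t^2 + 480·t + 120 3-mal finden. Mit ∫s(t)dt und Anwendung von j(0) = -6, finden wir j(t) = 360·t^3 + 240·t^2 + 120·t - 6. Mit ∫j(t)dt und Anwendung von a(0) = 4, finden wir a(t) = 90·t^4 + 80·t^3 + 60·t^2 - 6·t + 4. Die Stammfunktion von der Beschleunigung ist die Geschwindigkeit. Mit v(0) = 1 erhalten wir v(t) = 18·t^5 + 20·t^4 + 20·t^3 - 3·t^2 + 4·t + 1. Wir haben die Geschwindigkeit v(t) = 18·t^5 + 20·t^4 + 20·t^3 - 3·t^2 + 4·t + 1. Durch Einsetzen von t = 3: v(3) = 6520.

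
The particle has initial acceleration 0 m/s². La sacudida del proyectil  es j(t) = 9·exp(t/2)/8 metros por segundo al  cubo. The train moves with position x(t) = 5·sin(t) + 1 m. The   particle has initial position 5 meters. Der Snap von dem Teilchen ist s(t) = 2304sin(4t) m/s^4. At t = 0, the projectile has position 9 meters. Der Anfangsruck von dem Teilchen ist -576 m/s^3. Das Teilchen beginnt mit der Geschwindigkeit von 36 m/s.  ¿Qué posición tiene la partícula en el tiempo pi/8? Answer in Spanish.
Partiendo del snap s(t) = 2304·sin(4·t), tomamos 4 integrales. La integral del snap, con j(0) = -576, da la sacudida: j(t) = -576·cos(4·t). La antiderivada de la sacudida es la aceleración. Usando a(0) = 0, obtenemos a(t) = -144·sin(4·t). Tomando ∫a(t)dt y aplicando v(0) = 36, encontramos v(t) = 36·cos(4·t). Integrando la velocidad y usando la condición inicial x(0) = 5, obtenemos x(t) = 9·sin(4·t) + 5. Usando x(t) = 9·sin(4·t) + 5 y sustituyendo t = pi/8, encontramos x = 14.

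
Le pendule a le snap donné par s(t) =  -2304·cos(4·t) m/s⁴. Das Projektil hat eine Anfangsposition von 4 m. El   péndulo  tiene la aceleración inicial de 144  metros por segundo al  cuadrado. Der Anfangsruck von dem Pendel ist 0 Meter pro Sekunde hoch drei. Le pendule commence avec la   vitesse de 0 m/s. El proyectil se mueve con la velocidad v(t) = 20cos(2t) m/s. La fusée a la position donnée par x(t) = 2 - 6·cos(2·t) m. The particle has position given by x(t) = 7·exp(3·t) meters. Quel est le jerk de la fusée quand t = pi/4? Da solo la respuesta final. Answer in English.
At t = pi/4, j = -48.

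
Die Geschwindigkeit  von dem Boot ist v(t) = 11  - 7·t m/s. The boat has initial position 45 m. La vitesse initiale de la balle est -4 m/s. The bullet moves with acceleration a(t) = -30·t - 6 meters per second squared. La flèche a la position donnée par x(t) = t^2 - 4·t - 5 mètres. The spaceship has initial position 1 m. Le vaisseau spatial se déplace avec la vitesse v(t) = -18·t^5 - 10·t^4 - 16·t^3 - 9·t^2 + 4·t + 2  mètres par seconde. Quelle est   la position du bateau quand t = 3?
Pour résoudre ceci, nous devons prendre 1 intégrale de notre équation de la vitesse v(t) = 11 - 7·t. En intégrant la vitesse et en utilisant la condition initiale x(0) = 45, nous obtenons x(t) = -7·t^2/2 + 11·t + 45. Nous avons la position x(t) = -7·t^2/2 + 11·t + 45. En substituant t = 3: x(3) = 93/2.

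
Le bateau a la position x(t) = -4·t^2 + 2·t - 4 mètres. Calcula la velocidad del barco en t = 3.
Para resolver esto, necesitamos tomar 1 derivada de nuestra ecuación de la posición x(t) = -4·t^2 + 2·t - 4. Derivando la posición, obtenemos la velocidad: v(t) = 2 - 8·t. Tenemos la velocidad v(t) = 2 - 8·t. Sustituyendo t = 3: v(3) = -22.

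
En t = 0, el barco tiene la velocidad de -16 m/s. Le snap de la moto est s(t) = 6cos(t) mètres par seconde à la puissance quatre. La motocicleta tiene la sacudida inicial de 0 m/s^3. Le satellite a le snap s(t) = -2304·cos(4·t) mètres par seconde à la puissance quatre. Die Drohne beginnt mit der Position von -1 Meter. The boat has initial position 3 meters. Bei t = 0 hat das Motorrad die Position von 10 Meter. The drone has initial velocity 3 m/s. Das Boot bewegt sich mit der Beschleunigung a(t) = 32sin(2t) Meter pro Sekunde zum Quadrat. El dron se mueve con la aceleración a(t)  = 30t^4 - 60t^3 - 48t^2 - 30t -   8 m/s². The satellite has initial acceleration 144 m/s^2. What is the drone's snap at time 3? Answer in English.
We must differentiate our acceleration equation a(t) = 30·t^4 - 60·t^3 - 48·t^2 - 30·t - 8 2 times. Taking d/dt of a(t), we find j(t) = 120·t^3 - 180·t^2 - 96·t - 30. The derivative of jerk gives snap: s(t) = 360·t^2 - 360·t - 96. From the given snap equation s(t) = 360·t^2 - 360·t - 96, we substitute t = 3 to get s = 2064.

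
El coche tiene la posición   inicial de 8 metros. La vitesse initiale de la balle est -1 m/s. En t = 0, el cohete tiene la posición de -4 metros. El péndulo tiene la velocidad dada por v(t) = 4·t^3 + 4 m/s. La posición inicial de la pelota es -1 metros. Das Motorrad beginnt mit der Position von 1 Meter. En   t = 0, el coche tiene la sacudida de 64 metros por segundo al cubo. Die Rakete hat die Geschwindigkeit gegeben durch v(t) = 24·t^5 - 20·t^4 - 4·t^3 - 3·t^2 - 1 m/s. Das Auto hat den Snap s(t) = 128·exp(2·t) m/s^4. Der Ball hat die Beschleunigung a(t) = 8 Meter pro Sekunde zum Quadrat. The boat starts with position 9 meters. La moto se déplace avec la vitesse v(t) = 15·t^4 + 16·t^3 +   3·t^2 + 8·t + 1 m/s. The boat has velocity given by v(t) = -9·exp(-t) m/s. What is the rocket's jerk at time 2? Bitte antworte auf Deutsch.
Um dies zu lösen, müssen wir 2 Ableitungen unserer Gleichung für die Geschwindigkeit v(t) = 24·t^5 - 20·t^4 - 4·t^3 - 3·t^2 - 1 nehmen. Die Ableitung von der Geschwindigkeit ergibt die Beschleunigung: a(t) = 120·t^4 - 80·t^3 - 12·t^2 - 6·t. Mit d/dt von a(t) finden wir j(t) = 480·t^3 - 240·t^2 - 24·t - 6. Mit j(t) = 480·t^3 - 240·t^2 - 24·t - 6 und Einsetzen von t = 2, finden wir j = 2826.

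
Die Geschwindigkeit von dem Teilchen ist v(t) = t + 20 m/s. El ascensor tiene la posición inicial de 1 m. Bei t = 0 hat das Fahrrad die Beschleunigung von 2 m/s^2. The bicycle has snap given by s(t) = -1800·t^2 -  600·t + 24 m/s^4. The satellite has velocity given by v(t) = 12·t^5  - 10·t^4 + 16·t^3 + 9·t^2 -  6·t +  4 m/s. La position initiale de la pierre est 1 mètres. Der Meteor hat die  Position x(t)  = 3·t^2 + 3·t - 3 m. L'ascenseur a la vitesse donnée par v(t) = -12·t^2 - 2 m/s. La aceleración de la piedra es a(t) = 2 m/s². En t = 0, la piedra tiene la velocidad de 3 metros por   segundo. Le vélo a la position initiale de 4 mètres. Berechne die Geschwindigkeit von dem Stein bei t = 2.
Wir müssen die Stammfunktion unserer Gleichung für die Beschleunigung a(t) = 2 1-mal finden. Die Stammfunktion von der Beschleunigung ist die Geschwindigkeit. Mit v(0) = 3 erhalten wir v(t) = 2·t + 3. Wir haben die Geschwindigkeit v(t) = 2·t + 3. Durch Einsetzen von t = 2: v(2) = 7.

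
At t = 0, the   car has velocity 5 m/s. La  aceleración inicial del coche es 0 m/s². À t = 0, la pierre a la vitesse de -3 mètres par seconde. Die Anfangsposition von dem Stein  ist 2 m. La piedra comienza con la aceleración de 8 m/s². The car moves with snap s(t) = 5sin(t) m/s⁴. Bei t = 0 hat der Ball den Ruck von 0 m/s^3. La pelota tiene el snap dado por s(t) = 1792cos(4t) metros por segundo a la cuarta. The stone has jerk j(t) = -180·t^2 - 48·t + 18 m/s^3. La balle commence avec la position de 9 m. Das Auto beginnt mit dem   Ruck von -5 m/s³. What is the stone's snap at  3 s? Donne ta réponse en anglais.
We must differentiate our jerk equation j(t) = -180·t^2 - 48·t + 18 1 time. Taking d/dt of j(t), we find s(t) = -360·t - 48. Using s(t) = -360·t - 48 and substituting t = 3, we find s = -1128.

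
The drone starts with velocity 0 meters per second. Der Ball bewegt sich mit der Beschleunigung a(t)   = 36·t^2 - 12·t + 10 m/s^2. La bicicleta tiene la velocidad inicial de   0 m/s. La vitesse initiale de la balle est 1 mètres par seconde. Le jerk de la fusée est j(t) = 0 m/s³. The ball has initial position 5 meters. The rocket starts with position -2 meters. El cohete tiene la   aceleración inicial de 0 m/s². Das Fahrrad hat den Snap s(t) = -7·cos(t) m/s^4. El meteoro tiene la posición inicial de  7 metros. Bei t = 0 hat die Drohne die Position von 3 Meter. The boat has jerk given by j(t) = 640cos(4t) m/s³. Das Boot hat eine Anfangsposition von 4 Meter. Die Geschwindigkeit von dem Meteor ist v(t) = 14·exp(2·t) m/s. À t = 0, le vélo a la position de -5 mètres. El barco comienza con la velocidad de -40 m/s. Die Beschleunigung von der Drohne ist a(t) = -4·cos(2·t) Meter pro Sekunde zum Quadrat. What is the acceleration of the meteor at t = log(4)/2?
Starting from velocity v(t) = 14·exp(2·t), we take 1 derivative. The derivative of velocity gives acceleration: a(t) = 28·exp(2·t). Using a(t) = 28·exp(2·t) and substituting t = log(4)/2, we find a = 112.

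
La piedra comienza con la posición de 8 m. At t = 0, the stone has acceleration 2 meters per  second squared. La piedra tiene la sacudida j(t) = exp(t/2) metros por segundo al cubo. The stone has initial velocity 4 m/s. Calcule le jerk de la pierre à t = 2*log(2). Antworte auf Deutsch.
Mit j(t) = exp(t/2) und Einsetzen von t = 2*log(2), finden wir j = 2.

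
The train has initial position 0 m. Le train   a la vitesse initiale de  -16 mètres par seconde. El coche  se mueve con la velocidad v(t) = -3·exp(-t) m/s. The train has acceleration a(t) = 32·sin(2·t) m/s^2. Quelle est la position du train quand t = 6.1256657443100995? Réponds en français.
Nous devons trouver l'intégrale de notre équation de l'accélération a(t) = 32·sin(2·t) 2 fois. L'intégrale de l'accélération, avec v(0) = -16, donne la vitesse: v(t) = -16·cos(2·t). En intégrant la vitesse et en utilisant la condition initiale x(0) = 0, nous obtenons x(t) = -8·sin(2·t). De l'équation de la position x(t) = -8·sin(2·t), nous substituons t = 6.1256657443100995 pour obtenir x = 2.47882937281116.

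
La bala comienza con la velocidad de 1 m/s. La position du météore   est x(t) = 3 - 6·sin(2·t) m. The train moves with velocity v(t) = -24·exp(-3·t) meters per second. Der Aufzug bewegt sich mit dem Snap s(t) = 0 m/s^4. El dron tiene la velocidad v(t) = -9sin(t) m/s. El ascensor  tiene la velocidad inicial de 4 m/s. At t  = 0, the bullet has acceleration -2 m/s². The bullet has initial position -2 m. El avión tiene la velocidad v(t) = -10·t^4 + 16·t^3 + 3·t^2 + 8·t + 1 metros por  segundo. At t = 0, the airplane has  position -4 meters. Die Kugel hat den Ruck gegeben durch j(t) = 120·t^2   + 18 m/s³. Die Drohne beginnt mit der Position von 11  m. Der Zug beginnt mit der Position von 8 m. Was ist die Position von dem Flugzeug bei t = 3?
Wir müssen unsere Gleichung für die Geschwindigkeit v(t) = -10·t^4 + 16·t^3 + 3·t^2 + 8·t + 1 1-mal integrieren. Das Integral von der Geschwindigkeit, mit x(0) = -4, ergibt die Position: x(t) = -2·t^5 + 4·t^4 + t^3 + 4·t^2 + t - 4. Wir haben die Position x(t) = -2·t^5 + 4·t^4 + t^3 + 4·t^2 + t - 4. Durch Einsetzen von t = 3: x(3) = -100.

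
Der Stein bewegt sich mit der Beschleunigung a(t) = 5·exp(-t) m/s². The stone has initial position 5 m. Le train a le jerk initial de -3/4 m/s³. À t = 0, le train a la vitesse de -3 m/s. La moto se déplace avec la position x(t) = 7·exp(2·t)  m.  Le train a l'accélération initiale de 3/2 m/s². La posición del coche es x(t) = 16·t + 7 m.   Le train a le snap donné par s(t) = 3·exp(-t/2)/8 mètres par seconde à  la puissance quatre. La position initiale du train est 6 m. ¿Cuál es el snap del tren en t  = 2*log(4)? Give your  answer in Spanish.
Tenemos el snap s(t) = 3·exp(-t/2)/8. Sustituyendo t = 2*log(4): s(2*log(4)) = 3/32.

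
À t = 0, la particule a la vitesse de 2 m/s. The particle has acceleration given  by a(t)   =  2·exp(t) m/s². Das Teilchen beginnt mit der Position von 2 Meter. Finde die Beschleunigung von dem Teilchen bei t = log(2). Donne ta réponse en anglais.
From the given acceleration equation a(t) = 2·exp(t), we substitute t = log(2) to get a = 4.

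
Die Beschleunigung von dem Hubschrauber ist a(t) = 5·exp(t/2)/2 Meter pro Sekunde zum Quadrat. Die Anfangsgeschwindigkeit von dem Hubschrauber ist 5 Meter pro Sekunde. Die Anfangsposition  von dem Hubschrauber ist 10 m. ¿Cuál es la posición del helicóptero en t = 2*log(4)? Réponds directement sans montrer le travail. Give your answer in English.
The position at t = 2*log(4) is x = 40.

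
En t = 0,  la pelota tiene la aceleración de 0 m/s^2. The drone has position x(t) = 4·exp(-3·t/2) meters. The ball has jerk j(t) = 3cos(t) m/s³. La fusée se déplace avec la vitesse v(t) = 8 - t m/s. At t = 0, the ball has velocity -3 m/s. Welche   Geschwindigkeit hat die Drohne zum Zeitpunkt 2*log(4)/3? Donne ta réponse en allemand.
Wir müssen unsere Gleichung für die Position x(t) = 4·exp(-3·t/2) 1-mal ableiten. Die Ableitung von der Position ergibt die Geschwindigkeit: v(t) = -6·exp(-3·t/2). Wir haben die Geschwindigkeit v(t) = -6·exp(-3·t/2). Durch Einsetzen von t = 2*log(4)/3: v(2*log(4)/3) = -3/2.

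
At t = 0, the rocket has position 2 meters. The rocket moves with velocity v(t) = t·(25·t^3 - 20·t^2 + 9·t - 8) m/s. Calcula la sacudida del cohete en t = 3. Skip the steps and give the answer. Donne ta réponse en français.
La réponse est 2358.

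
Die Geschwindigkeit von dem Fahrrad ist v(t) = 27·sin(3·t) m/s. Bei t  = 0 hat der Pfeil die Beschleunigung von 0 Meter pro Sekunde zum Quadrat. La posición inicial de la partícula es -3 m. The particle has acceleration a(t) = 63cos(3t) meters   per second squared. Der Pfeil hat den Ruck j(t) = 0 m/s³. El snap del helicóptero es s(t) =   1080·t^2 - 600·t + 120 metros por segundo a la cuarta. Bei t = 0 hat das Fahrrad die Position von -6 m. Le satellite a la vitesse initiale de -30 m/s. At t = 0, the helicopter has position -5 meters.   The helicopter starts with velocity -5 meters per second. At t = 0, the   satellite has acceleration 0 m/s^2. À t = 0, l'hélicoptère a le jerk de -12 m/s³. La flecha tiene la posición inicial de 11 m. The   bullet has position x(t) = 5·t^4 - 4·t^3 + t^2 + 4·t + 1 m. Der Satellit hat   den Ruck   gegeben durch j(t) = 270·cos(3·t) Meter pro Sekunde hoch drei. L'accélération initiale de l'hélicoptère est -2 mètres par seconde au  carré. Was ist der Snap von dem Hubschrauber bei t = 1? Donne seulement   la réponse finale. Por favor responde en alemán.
Der Snap bei t = 1 ist s = 600.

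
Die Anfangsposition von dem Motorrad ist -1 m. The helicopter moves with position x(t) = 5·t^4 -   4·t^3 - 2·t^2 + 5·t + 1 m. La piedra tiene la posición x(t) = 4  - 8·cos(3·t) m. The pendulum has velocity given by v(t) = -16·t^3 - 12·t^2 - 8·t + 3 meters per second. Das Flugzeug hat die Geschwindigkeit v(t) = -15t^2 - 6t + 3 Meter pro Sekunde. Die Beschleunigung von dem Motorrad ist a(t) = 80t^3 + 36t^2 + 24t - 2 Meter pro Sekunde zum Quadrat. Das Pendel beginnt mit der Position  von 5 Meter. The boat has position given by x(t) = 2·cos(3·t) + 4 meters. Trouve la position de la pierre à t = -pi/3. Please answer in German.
Aus der Gleichung für die Position x(t) = 4 - 8·cos(3·t), setzen wir t = -pi/3 ein und erhalten x = 12.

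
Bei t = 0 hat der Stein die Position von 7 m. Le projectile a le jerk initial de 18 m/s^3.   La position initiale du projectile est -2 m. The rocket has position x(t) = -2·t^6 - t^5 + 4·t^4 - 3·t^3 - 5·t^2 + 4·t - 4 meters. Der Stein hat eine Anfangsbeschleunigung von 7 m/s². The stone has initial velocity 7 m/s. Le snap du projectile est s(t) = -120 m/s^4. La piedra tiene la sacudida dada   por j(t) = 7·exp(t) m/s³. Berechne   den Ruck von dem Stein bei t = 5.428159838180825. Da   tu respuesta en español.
De la ecuación de la sacudida j(t) = 7·exp(t), sustituimos t = 5.428159838180825 para obtener j = 1594.10859954954.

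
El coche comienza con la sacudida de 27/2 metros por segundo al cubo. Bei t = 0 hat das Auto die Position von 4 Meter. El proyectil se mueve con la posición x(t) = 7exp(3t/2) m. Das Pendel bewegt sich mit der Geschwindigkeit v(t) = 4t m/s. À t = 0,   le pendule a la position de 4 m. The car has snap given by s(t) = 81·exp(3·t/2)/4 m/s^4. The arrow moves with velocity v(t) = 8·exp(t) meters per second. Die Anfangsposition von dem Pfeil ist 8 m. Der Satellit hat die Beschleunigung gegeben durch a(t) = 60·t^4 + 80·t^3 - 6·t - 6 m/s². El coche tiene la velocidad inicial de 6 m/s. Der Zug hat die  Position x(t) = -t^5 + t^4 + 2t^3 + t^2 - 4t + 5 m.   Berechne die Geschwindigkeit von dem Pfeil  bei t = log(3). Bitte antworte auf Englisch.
From the given velocity equation v(t) = 8·exp(t), we substitute t = log(3) to get v = 24.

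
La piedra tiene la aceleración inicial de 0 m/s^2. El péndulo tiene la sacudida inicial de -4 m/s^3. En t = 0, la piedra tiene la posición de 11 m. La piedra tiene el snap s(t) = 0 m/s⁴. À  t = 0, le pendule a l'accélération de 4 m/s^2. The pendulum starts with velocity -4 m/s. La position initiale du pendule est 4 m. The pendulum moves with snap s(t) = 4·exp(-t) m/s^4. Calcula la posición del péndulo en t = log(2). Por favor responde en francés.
Pour résoudre ceci, nous devons prendre 4 intégrales de notre équation du snap s(t) = 4·exp(-t). En prenant ∫s(t)dt et en appliquant j(0) = -4, nous trouvons j(t) = -4·exp(-t). L'intégrale du jerk, avec a(0) = 4, donne l'accélération: a(t) = 4·exp(-t). La primitive de l'accélération est la vitesse. En utilisant v(0) = -4, nous obtenons v(t) = -4·exp(-t). En prenant ∫v(t)dt et en appliquant x(0) = 4, nous trouvons x(t) = 4·exp(-t). Nous avons la position x(t) = 4·exp(-t). En substituant t = log(2): x(log(2)) = 2.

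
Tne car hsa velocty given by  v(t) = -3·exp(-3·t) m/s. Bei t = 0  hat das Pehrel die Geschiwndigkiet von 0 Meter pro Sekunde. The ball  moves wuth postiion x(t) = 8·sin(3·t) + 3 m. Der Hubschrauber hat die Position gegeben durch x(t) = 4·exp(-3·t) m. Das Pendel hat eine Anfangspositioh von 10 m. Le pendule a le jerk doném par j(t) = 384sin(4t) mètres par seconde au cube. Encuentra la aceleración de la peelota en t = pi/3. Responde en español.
Partiendo de la posición x(t) = 8·sin(3·t) + 3, tomamos 2 derivadas. La derivada de la posición da la velocidad: v(t) = 24·cos(3·t). Derivando la velocidad, obtenemos la aceleración: a(t) = -72·sin(3·t). Usando a(t) = -72·sin(3·t) y sustituyendo t = pi/3, encontramos a = 0.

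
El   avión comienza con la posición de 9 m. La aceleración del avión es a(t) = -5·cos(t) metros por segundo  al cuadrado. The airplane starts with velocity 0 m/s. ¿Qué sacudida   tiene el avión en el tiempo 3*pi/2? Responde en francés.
Nous devons dériver notre équation de l'accélération a(t) = -5·cos(t) 1 fois. En dérivant l'accélération, nous obtenons le jerk: j(t) = 5·sin(t). En utilisant j(t) = 5·sin(t) et en substituant t = 3*pi/2, nous trouvons j = -5.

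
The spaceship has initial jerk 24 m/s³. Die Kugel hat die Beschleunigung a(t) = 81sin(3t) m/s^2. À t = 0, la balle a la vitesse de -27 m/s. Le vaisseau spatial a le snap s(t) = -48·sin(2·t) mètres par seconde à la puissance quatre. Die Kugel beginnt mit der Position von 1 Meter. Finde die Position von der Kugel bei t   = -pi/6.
Um dies zu lösen, müssen wir 2 Integrale unserer Gleichung für die Beschleunigung a(t) = 81·sin(3·t) finden. Das Integral von der Beschleunigung ist die Geschwindigkeit. Mit v(0) = -27 erhalten wir v(t) = -27·cos(3·t). Das Integral von der Geschwindigkeit, mit x(0) = 1, ergibt die Position: x(t) = 1 - 9·sin(3·t). Wir haben die Position x(t) = 1 - 9·sin(3·t). Durch Einsetzen von t = -pi/6: x(-pi/6) = 10.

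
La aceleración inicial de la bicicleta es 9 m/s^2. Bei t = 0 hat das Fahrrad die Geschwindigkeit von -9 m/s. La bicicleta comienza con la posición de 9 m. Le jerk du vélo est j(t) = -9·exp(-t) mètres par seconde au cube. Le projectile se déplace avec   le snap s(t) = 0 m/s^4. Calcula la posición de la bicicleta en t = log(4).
Para resolver esto, necesitamos tomar 3 antiderivadas de nuestra ecuación de la sacudida j(t) = -9·exp(-t). La antiderivada de la sacudida, con a(0) = 9, da la aceleración: a(t) = 9·exp(-t). La integral de la aceleración es la velocidad. Usando v(0) = -9, obtenemos v(t) = -9·exp(-t). La integral de la velocidad, con x(0) = 9, da la posición: x(t) = 9·exp(-t). De la ecuación de la posición x(t) = 9·exp(-t), sustituimos t = log(4) para obtener x = 9/4.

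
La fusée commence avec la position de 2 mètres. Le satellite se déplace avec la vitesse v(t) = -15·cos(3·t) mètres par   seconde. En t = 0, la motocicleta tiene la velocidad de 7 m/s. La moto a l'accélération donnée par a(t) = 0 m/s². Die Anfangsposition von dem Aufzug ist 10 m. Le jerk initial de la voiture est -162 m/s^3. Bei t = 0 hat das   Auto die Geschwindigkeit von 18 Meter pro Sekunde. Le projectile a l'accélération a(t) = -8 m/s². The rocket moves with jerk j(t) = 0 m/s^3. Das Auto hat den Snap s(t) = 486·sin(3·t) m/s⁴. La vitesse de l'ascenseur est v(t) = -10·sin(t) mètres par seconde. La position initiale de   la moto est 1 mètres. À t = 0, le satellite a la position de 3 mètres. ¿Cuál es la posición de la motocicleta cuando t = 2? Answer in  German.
Wir müssen die Stammfunktion unserer Gleichung für die Beschleunigung a(t) = 0 2-mal finden. Die Stammfunktion von der Beschleunigung, mit v(0) = 7, ergibt die Geschwindigkeit: v(t) = 7. Das Integral von der Geschwindigkeit ist die Position. Mit x(0) = 1 erhalten wir x(t) = 7·t + 1. Mit x(t) = 7·t + 1 und Einsetzen von t = 2, finden wir x = 15.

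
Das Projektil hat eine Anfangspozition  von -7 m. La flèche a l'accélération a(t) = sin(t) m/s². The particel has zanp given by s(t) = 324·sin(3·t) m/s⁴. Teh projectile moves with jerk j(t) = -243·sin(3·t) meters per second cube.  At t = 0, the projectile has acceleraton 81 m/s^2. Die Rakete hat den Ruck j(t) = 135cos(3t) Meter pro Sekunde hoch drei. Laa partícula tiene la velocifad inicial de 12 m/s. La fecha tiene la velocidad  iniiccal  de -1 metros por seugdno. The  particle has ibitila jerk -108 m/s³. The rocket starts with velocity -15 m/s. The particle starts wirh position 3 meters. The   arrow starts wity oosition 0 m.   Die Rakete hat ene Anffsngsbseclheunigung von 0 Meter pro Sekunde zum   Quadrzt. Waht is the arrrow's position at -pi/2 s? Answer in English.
Starting from acceleration a(t) = sin(t), we take 2 antiderivatives. The integral of acceleration, with v(0) = -1, gives velocity: v(t) = -cos(t). Finding the antiderivative of v(t) and using x(0) = 0: x(t) = -sin(t). Using x(t) = -sin(t) and substituting t = -pi/2, we find x = 1.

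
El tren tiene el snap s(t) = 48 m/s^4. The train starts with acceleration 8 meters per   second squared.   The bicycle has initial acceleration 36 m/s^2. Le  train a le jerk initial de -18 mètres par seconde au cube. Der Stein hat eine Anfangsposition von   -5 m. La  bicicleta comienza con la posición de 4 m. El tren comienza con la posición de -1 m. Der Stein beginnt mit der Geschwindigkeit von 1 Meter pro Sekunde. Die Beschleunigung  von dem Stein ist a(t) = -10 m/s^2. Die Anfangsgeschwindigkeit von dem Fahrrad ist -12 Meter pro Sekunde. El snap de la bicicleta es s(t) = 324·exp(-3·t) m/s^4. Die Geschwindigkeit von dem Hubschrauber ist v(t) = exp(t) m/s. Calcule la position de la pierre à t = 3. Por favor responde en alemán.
Ausgehend von der Beschleunigung a(t) = -10, nehmen wir 2 Integrale. Mit ∫a(t)dt und Anwendung von v(0) = 1, finden wir v(t) = 1 - 10·t. Mit ∫v(t)dt und Anwendung von x(0) = -5, finden wir x(t) = -5·t^2 + t - 5. Mit x(t) = -5·t^2 + t - 5 und Einsetzen von t = 3, finden wir x = -47.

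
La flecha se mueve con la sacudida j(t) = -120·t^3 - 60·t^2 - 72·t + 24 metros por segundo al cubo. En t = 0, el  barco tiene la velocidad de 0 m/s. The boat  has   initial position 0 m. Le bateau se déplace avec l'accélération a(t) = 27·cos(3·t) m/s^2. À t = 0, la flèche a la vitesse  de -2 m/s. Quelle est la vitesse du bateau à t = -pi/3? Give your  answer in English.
We need to integrate our acceleration equation a(t) = 27·cos(3·t) 1 time. Taking ∫a(t)dt and applying v(0) = 0, we find v(t) = 9·sin(3·t). We have velocity v(t) = 9·sin(3·t). Substituting t = -pi/3: v(-pi/3) = 0.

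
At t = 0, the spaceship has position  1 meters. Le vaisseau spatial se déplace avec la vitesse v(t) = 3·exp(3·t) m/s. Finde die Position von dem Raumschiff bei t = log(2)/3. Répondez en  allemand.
Um dies zu lösen, müssen wir 1 Stammfunktion unserer Gleichung für die Geschwindigkeit v(t) = 3·exp(3·t) finden. Das Integral von der Geschwindigkeit ist die Position. Mit x(0) = 1 erhalten wir x(t) = exp(3·t). Mit x(t) = exp(3·t) und Einsetzen von t = log(2)/3, finden wir x = 2.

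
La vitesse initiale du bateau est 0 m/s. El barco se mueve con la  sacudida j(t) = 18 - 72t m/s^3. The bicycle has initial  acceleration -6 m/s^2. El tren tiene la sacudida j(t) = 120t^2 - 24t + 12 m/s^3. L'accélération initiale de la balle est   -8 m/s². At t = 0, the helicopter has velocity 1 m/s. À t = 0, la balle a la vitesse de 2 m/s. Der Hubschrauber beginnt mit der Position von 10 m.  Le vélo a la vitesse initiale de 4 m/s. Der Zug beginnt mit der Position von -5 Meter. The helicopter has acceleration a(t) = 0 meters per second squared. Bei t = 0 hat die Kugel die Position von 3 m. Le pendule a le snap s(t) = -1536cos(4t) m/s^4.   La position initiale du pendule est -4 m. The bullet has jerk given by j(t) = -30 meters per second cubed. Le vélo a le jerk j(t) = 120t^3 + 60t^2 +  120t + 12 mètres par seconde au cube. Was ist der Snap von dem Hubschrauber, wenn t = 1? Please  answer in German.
Ausgehend von der Beschleunigung a(t) = 0, nehmen wir 2 Ableitungen. Mit d/dt von a(t) finden wir j(t) = 0. Durch Ableiten von dem Ruck erhalten wir den Snap: s(t) = 0. Wir haben den Snap s(t) = 0. Durch Einsetzen von t = 1: s(1) = 0.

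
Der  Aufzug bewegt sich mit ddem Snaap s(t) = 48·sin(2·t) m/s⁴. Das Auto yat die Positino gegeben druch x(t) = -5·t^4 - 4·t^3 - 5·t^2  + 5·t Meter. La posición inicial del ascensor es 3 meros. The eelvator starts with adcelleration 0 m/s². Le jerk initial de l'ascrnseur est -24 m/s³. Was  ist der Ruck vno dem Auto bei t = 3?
Um dies zu lösen, müssen wir 3 Ableitungen unserer Gleichung für die Position x(t) = -5·t^4 - 4·t^3 - 5·t^2 + 5·t nehmen. Durch Ableiten von der Position erhalten wir die Geschwindigkeit: v(t) = -20·t^3 - 12·t^2 - 10·t + 5. Die Ableitung von der Geschwindigkeit ergibt die Beschleunigung: a(t) = -60·t^2 - 24·t - 10. Mit d/dt von a(t) finden wir j(t) = -120·t - 24. Wir haben den Ruck j(t) = -120·t - 24. Durch Einsetzen von t = 3: j(3) = -384.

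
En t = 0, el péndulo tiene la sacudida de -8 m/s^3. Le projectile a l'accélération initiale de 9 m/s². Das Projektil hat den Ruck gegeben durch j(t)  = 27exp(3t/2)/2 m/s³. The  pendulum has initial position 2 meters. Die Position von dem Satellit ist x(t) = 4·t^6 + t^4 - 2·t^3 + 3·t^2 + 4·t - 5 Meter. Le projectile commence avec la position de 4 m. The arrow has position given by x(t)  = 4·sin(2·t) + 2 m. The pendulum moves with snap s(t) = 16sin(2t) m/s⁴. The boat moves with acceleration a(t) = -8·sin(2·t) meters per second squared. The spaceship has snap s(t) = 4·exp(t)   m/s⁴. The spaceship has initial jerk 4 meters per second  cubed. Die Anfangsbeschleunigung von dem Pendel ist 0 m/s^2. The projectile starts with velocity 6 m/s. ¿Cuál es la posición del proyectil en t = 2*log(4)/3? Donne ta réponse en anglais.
To solve this, we need to take 3 integrals of our jerk equation j(t) = 27·exp(3·t/2)/2. Finding the integral of j(t) and using a(0) = 9: a(t) = 9·exp(3·t/2). The antiderivative of acceleration is velocity. Using v(0) = 6, we get v(t) = 6·exp(3·t/2). The integral of velocity, with x(0) = 4, gives position: x(t) = 4·exp(3·t/2). From the given position equation x(t) = 4·exp(3·t/2), we substitute t = 2*log(4)/3 to get x = 16.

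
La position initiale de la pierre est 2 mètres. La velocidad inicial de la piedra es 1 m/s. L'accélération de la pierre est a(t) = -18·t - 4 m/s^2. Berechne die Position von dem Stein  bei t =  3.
Wir müssen das Integral unserer Gleichung für die Beschleunigung a(t) = -18·t - 4 2-mal finden. Mit ∫a(t)dt und Anwendung von v(0) = 1, finden wir v(t) = -9·t^2 - 4·t + 1. Mit ∫v(t)dt und Anwendung von x(0) = 2, finden wir x(t) = -3·t^3 - 2·t^2 + t + 2. Wir haben die Position x(t) = -3·t^3 - 2·t^2 + t + 2. Durch Einsetzen von t = 3: x(3) = -94.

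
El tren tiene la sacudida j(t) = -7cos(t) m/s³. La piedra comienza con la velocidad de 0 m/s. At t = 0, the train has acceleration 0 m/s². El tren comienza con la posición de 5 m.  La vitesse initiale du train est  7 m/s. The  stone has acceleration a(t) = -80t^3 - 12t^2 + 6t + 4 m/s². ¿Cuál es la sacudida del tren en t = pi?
Usando j(t) = -7·cos(t) y sustituyendo t = pi, encontramos j = 7.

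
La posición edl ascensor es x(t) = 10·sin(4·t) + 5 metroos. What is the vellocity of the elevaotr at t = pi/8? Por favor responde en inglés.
To solve this, we need to take 1 derivative of our position equation x(t) = 10·sin(4·t) + 5. Taking d/dt of x(t), we find v(t) = 40·cos(4·t). From the given velocity equation v(t) = 40·cos(4·t), we substitute t = pi/8 to get v = 0.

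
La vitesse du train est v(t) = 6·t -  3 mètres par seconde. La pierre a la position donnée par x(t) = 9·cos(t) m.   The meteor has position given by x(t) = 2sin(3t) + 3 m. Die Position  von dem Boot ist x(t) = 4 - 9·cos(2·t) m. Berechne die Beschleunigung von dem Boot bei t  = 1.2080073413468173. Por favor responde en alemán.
Wir müssen unsere Gleichung für die Position x(t) = 4 - 9·cos(2·t) 2-mal ableiten. Mit d/dt von x(t) finden wir v(t) = 18·sin(2·t). Die Ableitung von der Geschwindigkeit ergibt die Beschleunigung: a(t) = 36·cos(2·t). Mit a(t) = 36·cos(2·t) und Einsetzen von t = 1.2080073413468173, finden wir a = -26.9321768633947.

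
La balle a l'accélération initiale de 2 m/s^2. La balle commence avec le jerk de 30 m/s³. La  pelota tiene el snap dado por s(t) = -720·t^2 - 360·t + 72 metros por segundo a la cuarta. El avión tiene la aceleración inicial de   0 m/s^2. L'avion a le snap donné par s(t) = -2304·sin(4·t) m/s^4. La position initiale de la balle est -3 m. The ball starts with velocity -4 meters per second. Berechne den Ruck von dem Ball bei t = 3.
Wir müssen das Integral unserer Gleichung für den Snap s(t) = -720·t^2 - 360·t + 72 1-mal finden. Die Stammfunktion von dem Snap ist der Ruck. Mit j(0) = 30 erhalten wir j(t) = -240·t^3 - 180·t^2 + 72·t + 30. Aus der Gleichung für den Ruck j(t) = -240·t^3 - 180·t^2 + 72·t + 30, setzen wir t = 3 ein und erhalten j = -7854.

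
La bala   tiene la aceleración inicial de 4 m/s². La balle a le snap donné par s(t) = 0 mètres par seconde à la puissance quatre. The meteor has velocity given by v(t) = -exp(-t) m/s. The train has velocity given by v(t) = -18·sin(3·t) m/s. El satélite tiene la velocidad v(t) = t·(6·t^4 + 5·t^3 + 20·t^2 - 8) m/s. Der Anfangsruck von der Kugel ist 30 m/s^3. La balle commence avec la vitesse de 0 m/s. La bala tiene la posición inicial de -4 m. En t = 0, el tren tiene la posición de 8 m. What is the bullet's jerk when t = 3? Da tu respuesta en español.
Para resolver esto, necesitamos tomar 1 antiderivada de nuestra ecuación del snap s(t) = 0. Tomando ∫s(t)dt y aplicando j(0) = 30, encontramos j(t) = 30. Tenemos la sacudida j(t) = 30. Sustituyendo t = 3: j(3) = 30.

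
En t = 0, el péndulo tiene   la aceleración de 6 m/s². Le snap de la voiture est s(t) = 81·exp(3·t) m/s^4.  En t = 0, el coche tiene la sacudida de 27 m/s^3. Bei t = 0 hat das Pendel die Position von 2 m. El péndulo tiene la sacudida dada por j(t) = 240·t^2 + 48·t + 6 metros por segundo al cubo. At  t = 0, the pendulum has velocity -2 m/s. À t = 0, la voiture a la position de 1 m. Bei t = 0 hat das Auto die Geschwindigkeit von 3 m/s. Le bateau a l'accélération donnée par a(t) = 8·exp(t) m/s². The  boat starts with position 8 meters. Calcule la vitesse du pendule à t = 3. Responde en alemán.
Wir müssen das Integral unserer Gleichung für den Ruck j(t) = 240·t^2 + 48·t + 6 2-mal finden. Die Stammfunktion von dem Ruck ist die Beschleunigung. Mit a(0) = 6 erhalten wir a(t) = 80·t^3 + 24·t^2 + 6·t + 6. Mit ∫a(t)dt und Anwendung von v(0) = -2, finden wir v(t) = 20·t^4 + 8·t^3 + 3·t^2 + 6·t - 2. Wir haben die Geschwindigkeit v(t) = 20·t^4 + 8·t^3 + 3·t^2 + 6·t - 2. Durch Einsetzen von t = 3: v(3) = 1879.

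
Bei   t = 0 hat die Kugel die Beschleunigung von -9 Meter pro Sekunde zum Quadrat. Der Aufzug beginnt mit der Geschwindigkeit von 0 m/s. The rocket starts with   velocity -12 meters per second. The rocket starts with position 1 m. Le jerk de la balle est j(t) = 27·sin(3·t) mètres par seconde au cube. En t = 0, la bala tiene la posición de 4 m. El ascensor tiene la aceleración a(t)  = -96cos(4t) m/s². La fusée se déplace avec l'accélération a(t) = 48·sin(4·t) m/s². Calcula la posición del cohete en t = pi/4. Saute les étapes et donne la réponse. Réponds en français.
À t = pi/4, x = 1.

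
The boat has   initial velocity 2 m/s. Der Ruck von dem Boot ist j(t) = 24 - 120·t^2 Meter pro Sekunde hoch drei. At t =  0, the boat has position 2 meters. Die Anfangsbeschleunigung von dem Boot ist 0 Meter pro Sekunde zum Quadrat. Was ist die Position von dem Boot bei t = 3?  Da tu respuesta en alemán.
Wir müssen unsere Gleichung für den Ruck j(t) = 24 - 120·t^2 3-mal integrieren. Das Integral von dem Ruck, mit a(0) = 0, ergibt die Beschleunigung: a(t) = -40·t^3 + 24·t. Durch Integration von der Beschleunigung und Verwendung der Anfangsbedingung v(0) = 2, erhalten wir v(t) = -10·t^4 + 12·t^2 + 2. Die Stammfunktion von der Geschwindigkeit ist die Position. Mit x(0) = 2 erhalten wir x(t) = -2·t^5 + 4·t^3 + 2·t + 2. Wir haben die Position x(t) = -2·t^5 + 4·t^3 + 2·t + 2. Durch Einsetzen von t = 3: x(3) = -370.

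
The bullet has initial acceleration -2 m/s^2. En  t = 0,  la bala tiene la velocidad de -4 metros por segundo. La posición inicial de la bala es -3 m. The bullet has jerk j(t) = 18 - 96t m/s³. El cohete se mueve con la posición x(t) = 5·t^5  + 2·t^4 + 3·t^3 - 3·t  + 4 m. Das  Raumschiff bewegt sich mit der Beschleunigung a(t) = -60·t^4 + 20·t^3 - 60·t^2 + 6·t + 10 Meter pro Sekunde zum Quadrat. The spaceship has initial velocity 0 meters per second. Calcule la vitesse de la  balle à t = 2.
Nous devons intégrer notre équation du jerk j(t) = 18 - 96·t 2 fois. L'intégrale du jerk, avec a(0) = -2, donne l'accélération: a(t) = -48·t^2 + 18·t - 2. En intégrant l'accélération et en utilisant la condition initiale v(0) = -4, nous obtenons v(t) = -16·t^3 + 9·t^2 - 2·t - 4. De l'équation de la vitesse v(t) = -16·t^3 + 9·t^2 - 2·t - 4, nous substituons t = 2 pour obtenir v = -100.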